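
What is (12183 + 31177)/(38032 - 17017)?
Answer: 8672/4203 ≈ 2.0633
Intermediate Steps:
(12183 + 31177)/(38032 - 17017) = 43360/21015 = 43360*(1/21015) = 8672/4203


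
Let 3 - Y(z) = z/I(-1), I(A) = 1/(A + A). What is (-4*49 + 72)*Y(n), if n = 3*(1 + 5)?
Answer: -4836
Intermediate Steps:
I(A) = 1/(2*A)
n = 18 (n = 3*6 = 18)
Y(z) = 3 + 2*z (Y(z) = 3 - z/((½)/(-1)) = 3 - z/((½)*(-1)) = 3 - z/(-½) = 3 - z*(-2) = 3 - (-2)*z = 3 + 2*z)
(-4*49 + 72)*Y(n) = (-4*49 + 72)*(3 + 2*18) = (-196 + 72)*(3 + 36) = -124*39 = -4836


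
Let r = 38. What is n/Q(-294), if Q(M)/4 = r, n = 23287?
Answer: 23287/152 ≈ 153.20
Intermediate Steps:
Q(M) = 152 (Q(M) = 4*38 = 152)
n/Q(-294) = 23287/152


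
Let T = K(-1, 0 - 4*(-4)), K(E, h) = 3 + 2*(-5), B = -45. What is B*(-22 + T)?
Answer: 1305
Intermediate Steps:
K(E, h) = -7 (K(E, h) = 3 - 10 = -7)
T = -7
B*(-22 + T) = -45*(-22 - 7) = -45*(-29) = 1305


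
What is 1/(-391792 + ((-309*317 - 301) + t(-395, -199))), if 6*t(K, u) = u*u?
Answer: -6/2900675 ≈ -2.0685e-6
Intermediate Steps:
t(K, u) = u²/6 (t(K, u) = (u*u)/6 = u²/6)
1/(-391792 + ((-309*317 - 301) + t(-395, -199))) = 1/(-391792 + ((-309*317 - 301) + (⅙)*(-199)²)) = 1/(-391792 + ((-97953 - 301) + (⅙)*39601)) = 1/(-391792 + (-98254 + 39601/6)) = 1/(-391792 - 549923/6) = 1/(-2900675/6) = -6/2900675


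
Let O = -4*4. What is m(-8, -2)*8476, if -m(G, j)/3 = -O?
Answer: -406848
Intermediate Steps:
O = -16
m(G, j) = -48 (m(G, j) = -(-3)*(-16) = -3*16 = -48)
m(-8, -2)*8476 = -48*8476 = -406848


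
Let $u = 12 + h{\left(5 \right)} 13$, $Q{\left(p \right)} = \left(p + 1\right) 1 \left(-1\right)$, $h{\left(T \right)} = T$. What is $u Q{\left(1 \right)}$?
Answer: $-154$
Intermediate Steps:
$Q{\left(p \right)} = -1 - p$ ($Q{\left(p \right)} = \left(1 + p\right) \left(-1\right) = -1 - p$)
$u = 77$ ($u = 12 + 5 \cdot 13 = 12 + 65 = 77$)
$u Q{\left(1 \right)} = 77 \left(-1 - 1\right) = 77 \left(-2\right) = -154$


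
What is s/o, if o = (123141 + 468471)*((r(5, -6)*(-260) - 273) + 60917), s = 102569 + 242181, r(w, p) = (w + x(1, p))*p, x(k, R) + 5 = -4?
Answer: 24625/2299004232 ≈ 1.0711e-5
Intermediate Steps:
x(k, R) = -9 (x(k, R) = -5 - 4 = -9)
r(w, p) = p*(-9 + w) (r(w, p) = (w - 9)*p = (-9 + w)*p = p*(-9 + w))
s = 344750
o = 32186059248 (o = (123141 + 468471)*((-6*(-9 + 5)*(-260) - 273) + 60917) = 591612*((-6*(-4)*(-260) - 273) + 60917) = 591612*((24*(-260) - 273) + 60917) = 591612*((-6240 - 273) + 60917) = 591612*(-6513 + 60917) = 591612*54404 = 32186059248)
s/o = 344750/32186059248 = 344750*(1/32186059248) = 24625/2299004232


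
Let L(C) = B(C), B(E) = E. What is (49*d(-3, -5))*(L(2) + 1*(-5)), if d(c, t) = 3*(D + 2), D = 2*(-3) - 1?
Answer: 2205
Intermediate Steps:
D = -7 (D = -6 - 1 = -7)
L(C) = C
d(c, t) = -15 (d(c, t) = 3*(-7 + 2) = 3*(-5) = -15)
(49*d(-3, -5))*(L(2) + 1*(-5)) = (49*(-15))*(2 + 1*(-5)) = -735*(2 - 5) = -735*(-3) = 2205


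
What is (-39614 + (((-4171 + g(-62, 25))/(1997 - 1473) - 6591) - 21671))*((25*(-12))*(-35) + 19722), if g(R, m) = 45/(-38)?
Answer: -20425621130505/9956 ≈ -2.0516e+9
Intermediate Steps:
g(R, m) = -45/38 (g(R, m) = 45*(-1/38) = -45/38)
(-39614 + (((-4171 + g(-62, 25))/(1997 - 1473) - 6591) - 21671))*((25*(-12))*(-35) + 19722) = (-39614 + (((-4171 - 45/38)/(1997 - 1473) - 6591) - 21671))*((25*(-12))*(-35) + 19722) = (-39614 + ((-158543/38/524 - 6591) - 21671))*(-300*(-35) + 19722) = (-39614 + ((-158543/38*1/524 - 6591) - 21671))*(10500 + 19722) = (-39614 + ((-158543/19912 - 6591) - 21671))*30222 = (-39614 + (-131398535/19912 - 21671))*30222 = (-39614 - 562911487/19912)*30222 = -1351705455/19912*30222 = -20425621130505/9956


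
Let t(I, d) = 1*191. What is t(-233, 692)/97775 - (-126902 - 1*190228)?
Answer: 31007385941/97775 ≈ 3.1713e+5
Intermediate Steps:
t(I, d) = 191
t(-233, 692)/97775 - (-126902 - 1*190228) = 191/97775 - (-126902 - 1*190228) = 191*(1/97775) - (-126902 - 190228) = 191/97775 - 1*(-317130) = 191/97775 + 317130 = 31007385941/97775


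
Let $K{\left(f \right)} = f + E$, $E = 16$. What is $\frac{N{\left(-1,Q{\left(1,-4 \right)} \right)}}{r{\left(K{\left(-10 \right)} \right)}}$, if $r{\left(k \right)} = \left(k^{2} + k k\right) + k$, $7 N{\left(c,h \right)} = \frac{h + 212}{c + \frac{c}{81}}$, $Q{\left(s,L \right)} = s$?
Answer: $- \frac{5751}{14924} \approx -0.38535$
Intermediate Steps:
$N{\left(c,h \right)} = \frac{81 \left(212 + h\right)}{574 c}$ ($N{\left(c,h \right)} = \frac{\left(h + 212\right) \frac{1}{c + \frac{c}{81}}}{7} = \frac{\left(212 + h\right) \frac{1}{c + c \frac{1}{81}}}{7} = \frac{\left(212 + h\right) \frac{1}{c + \frac{c}{81}}}{7} = \frac{\left(212 + h\right) \frac{1}{\frac{82}{81} c}}{7} = \frac{\left(212 + h\right) \frac{81}{82 c}}{7} = \frac{\frac{81}{82} \frac{1}{c} \left(212 + h\right)}{7} = \frac{81 \left(212 + h\right)}{574 c}$)
$K{\left(f \right)} = 16 + f$ ($K{\left(f \right)} = f + 16 = 16 + f$)
$r{\left(k \right)} = k + 2 k^{2}$ ($r{\left(k \right)} = \left(k^{2} + k^{2}\right) + k = 2 k^{2} + k = k + 2 k^{2}$)
$\frac{N{\left(-1,Q{\left(1,-4 \right)} \right)}}{r{\left(K{\left(-10 \right)} \right)}} = \frac{\frac{81}{574} \frac{1}{-1} \left(212 + 1\right)}{\left(16 - 10\right) \left(1 + 2 \left(16 - 10\right)\right)} = \frac{\frac{81}{574} \left(-1\right) 213}{6 \left(1 + 2 \cdot 6\right)} = - \frac{17253}{574 \cdot 6 \left(1 + 12\right)} = - \frac{17253}{574 \cdot 6 \cdot 13} = - \frac{17253}{574 \cdot 78} = \left(- \frac{17253}{574}\right) \frac{1}{78} = - \frac{5751}{14924}$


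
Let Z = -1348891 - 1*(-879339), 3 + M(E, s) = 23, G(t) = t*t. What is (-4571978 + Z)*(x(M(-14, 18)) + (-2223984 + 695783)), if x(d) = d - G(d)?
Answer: 7706386968930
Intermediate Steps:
G(t) = t²
M(E, s) = 20 (M(E, s) = -3 + 23 = 20)
x(d) = d - d²
Z = -469552 (Z = -1348891 + 879339 = -469552)
(-4571978 + Z)*(x(M(-14, 18)) + (-2223984 + 695783)) = (-4571978 - 469552)*(20*(1 - 1*20) + (-2223984 + 695783)) = -5041530*(20*(1 - 20) - 1528201) = -5041530*(20*(-19) - 1528201) = -5041530*(-380 - 1528201) = -5041530*(-1528581) = 7706386968930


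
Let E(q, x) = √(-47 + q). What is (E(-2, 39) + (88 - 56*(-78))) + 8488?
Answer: 12944 + 7*I ≈ 12944.0 + 7.0*I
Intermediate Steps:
(E(-2, 39) + (88 - 56*(-78))) + 8488 = (√(-47 - 2) + (88 - 56*(-78))) + 8488 = (√(-49) + (88 + 4368)) + 8488 = (7*I + 4456) + 8488 = (4456 + 7*I) + 8488 = 12944 + 7*I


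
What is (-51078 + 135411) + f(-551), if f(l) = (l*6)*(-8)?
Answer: 110781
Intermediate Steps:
f(l) = -48*l (f(l) = (6*l)*(-8) = -48*l)
(-51078 + 135411) + f(-551) = (-51078 + 135411) - 48*(-551) = 84333 + 26448 = 110781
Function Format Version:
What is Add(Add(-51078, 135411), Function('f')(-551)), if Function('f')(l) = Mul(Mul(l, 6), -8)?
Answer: 110781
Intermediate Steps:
Function('f')(l) = Mul(-48, l) (Function('f')(l) = Mul(Mul(6, l), -8) = Mul(-48, l))
Add(Add(-51078, 135411), Function('f')(-551)) = Add(Add(-51078, 135411), Mul(-48, -551)) = Add(84333, 26448) = 110781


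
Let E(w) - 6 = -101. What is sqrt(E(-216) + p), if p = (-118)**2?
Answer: sqrt(13829) ≈ 117.60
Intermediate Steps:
p = 13924
E(w) = -95 (E(w) = 6 - 101 = -95)
sqrt(E(-216) + p) = sqrt(-95 + 13924) = sqrt(13829)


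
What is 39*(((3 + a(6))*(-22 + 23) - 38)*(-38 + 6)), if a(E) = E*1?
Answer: 36192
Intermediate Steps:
a(E) = E
39*(((3 + a(6))*(-22 + 23) - 38)*(-38 + 6)) = 39*(((3 + 6)*(-22 + 23) - 38)*(-38 + 6)) = 39*((9*1 - 38)*(-32)) = 39*((9 - 38)*(-32)) = 39*(-29*(-32)) = 39*928 = 36192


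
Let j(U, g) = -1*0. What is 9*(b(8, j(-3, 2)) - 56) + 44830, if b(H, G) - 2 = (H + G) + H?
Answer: 44488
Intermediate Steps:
j(U, g) = 0
b(H, G) = 2 + G + 2*H (b(H, G) = 2 + ((H + G) + H) = 2 + ((G + H) + H) = 2 + (G + 2*H) = 2 + G + 2*H)
9*(b(8, j(-3, 2)) - 56) + 44830 = 9*((2 + 0 + 2*8) - 56) + 44830 = 9*((2 + 0 + 16) - 56) + 44830 = 9*(18 - 56) + 44830 = 9*(-38) + 44830 = -342 + 44830 = 44488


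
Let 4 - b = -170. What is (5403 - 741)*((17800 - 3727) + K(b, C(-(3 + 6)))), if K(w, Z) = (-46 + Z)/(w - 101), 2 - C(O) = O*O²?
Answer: 4792601268/73 ≈ 6.5652e+7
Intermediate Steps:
b = 174 (b = 4 - 1*(-170) = 4 + 170 = 174)
C(O) = 2 - O³ (C(O) = 2 - O*O² = 2 - O³)
K(w, Z) = (-46 + Z)/(-101 + w)
(5403 - 741)*((17800 - 3727) + K(b, C(-(3 + 6)))) = (5403 - 741)*((17800 - 3727) + (-46 + (2 - (-(3 + 6))³))/(-101 + 174)) = 4662*(14073 + (-46 + (2 - (-1*9)³))/73) = 4662*(14073 + (-46 + (2 - 1*(-9)³))/73) = 4662*(14073 + (-46 + (2 - 1*(-729)))/73) = 4662*(14073 + (-46 + (2 + 729))/73) = 4662*(14073 + (-46 + 731)/73) = 4662*(14073 + (1/73)*685) = 4662*(14073 + 685/73) = 4662*(1028014/73) = 4792601268/73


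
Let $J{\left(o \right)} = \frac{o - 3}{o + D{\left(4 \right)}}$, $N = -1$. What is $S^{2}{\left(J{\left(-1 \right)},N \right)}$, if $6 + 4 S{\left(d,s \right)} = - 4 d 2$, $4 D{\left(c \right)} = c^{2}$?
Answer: $\frac{49}{36} \approx 1.3611$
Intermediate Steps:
$D{\left(c \right)} = \frac{c^{2}}{4}$
$J{\left(o \right)} = \frac{-3 + o}{4 + o}$ ($J{\left(o \right)} = \frac{o - 3}{o + \frac{4^{2}}{4}} = \frac{-3 + o}{o + \frac{1}{4} \cdot 16} = \frac{-3 + o}{o + 4} = \frac{-3 + o}{4 + o}$)
$S{\left(d,s \right)} = - \frac{3}{2} - 2 d$ ($S{\left(d,s \right)} = - \frac{3}{2} + \frac{- 4 d 2}{4} = - \frac{3}{2} + \frac{\left(-8\right) d}{4} = - \frac{3}{2} - 2 d$)
$S^{2}{\left(J{\left(-1 \right)},N \right)} = \left(- \frac{3}{2} - 2 \frac{-3 - 1}{4 - 1}\right)^{2} = \left(- \frac{3}{2} - 2 \cdot \frac{1}{3} \left(-4\right)\right)^{2} = \left(- \frac{3}{2} - - \frac{8}{3}\right)^{2} = \left(- \frac{3}{2} + \frac{8}{3}\right)^{2} = \left(\frac{7}{6}\right)^{2} = \frac{49}{36}$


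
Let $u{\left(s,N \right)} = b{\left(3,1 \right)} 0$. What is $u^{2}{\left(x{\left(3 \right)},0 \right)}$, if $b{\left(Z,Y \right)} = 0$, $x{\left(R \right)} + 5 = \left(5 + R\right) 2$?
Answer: $0$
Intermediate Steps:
$x{\left(R \right)} = 5 + 2 R$ ($x{\left(R \right)} = -5 + \left(5 + R\right) 2 = -5 + \left(10 + 2 R\right) = 5 + 2 R$)
$u{\left(s,N \right)} = 0$ ($u{\left(s,N \right)} = 0 \cdot 0 = 0$)
$u^{2}{\left(x{\left(3 \right)},0 \right)} = 0^{2} = 0$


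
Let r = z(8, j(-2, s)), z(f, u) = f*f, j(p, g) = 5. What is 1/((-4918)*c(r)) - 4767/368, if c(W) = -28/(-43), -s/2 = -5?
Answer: -82056349/6334384 ≈ -12.954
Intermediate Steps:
s = 10 (s = -2*(-5) = 10)
z(f, u) = f²
r = 64 (r = 8² = 64)
c(W) = 28/43 (c(W) = -28*(-1/43) = 28/43)
1/((-4918)*c(r)) - 4767/368 = 1/((-4918)*(28/43)) - 4767/368 = -1/4918*43/28 - 4767*1/368 = -43/137704 - 4767/368 = -82056349/6334384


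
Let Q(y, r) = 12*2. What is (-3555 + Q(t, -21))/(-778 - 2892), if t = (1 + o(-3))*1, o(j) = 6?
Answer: 3531/3670 ≈ 0.96213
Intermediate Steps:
t = 7 (t = (1 + 6)*1 = 7*1 = 7)
Q(y, r) = 24
(-3555 + Q(t, -21))/(-778 - 2892) = (-3555 + 24)/(-778 - 2892) = -3531/(-3670) = -3531*(-1/3670) = 3531/3670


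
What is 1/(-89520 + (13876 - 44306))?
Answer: -1/119950 ≈ -8.3368e-6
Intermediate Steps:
1/(-89520 + (13876 - 44306)) = 1/(-89520 - 30430) = 1/(-119950) = -1/119950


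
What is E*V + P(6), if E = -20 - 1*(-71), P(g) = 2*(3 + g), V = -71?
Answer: -3603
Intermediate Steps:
P(g) = 6 + 2*g
E = 51 (E = -20 + 71 = 51)
E*V + P(6) = 51*(-71) + (6 + 2*6) = -3621 + (6 + 12) = -3621 + 18 = -3603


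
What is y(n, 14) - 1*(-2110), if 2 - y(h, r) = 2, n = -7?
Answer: 2110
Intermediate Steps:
y(h, r) = 0 (y(h, r) = 2 - 1*2 = 2 - 2 = 0)
y(n, 14) - 1*(-2110) = 0 - 1*(-2110) = 0 + 2110 = 2110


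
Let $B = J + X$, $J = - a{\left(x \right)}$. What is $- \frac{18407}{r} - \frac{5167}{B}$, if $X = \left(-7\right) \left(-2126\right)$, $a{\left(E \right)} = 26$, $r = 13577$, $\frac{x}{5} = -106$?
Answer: $- \frac{343606751}{201699912} \approx -1.7036$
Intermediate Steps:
$x = -530$ ($x = 5 \left(-106\right) = -530$)
$J = -26$ ($J = \left(-1\right) 26 = -26$)
$X = 14882$
$B = 14856$ ($B = -26 + 14882 = 14856$)
$- \frac{18407}{r} - \frac{5167}{B} = - \frac{18407}{13577} - \frac{5167}{14856} = - \frac{343606751}{201699912}$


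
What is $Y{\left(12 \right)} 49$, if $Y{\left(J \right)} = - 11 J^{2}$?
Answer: $-77616$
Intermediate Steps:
$Y{\left(12 \right)} 49 = - 11 \cdot 12^{2} \cdot 49 = \left(-11\right) 144 \cdot 49 = \left(-1584\right) 49 = -77616$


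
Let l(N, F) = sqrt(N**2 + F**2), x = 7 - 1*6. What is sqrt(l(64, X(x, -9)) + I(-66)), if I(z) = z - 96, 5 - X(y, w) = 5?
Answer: 7*I*sqrt(2) ≈ 9.8995*I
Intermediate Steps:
x = 1 (x = 7 - 6 = 1)
X(y, w) = 0 (X(y, w) = 5 - 1*5 = 5 - 5 = 0)
I(z) = -96 + z
l(N, F) = sqrt(F**2 + N**2)
sqrt(l(64, X(x, -9)) + I(-66)) = sqrt(sqrt(0**2 + 64**2) + (-96 - 66)) = sqrt(sqrt(0 + 4096) - 162) = sqrt(sqrt(4096) - 162) = sqrt(64 - 162) = sqrt(-98) = 7*I*sqrt(2)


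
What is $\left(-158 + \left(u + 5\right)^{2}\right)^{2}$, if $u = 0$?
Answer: $17689$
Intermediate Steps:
$\left(-158 + \left(u + 5\right)^{2}\right)^{2} = \left(-158 + \left(0 + 5\right)^{2}\right)^{2} = \left(-158 + 5^{2}\right)^{2} = \left(-158 + 25\right)^{2} = \left(-133\right)^{2} = 17689$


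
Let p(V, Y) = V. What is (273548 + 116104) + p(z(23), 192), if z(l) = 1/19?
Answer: 7403389/19 ≈ 3.8965e+5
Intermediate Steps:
z(l) = 1/19 (z(l) = 1*(1/19) = 1/19)
(273548 + 116104) + p(z(23), 192) = (273548 + 116104) + 1/19 = 389652 + 1/19 = 7403389/19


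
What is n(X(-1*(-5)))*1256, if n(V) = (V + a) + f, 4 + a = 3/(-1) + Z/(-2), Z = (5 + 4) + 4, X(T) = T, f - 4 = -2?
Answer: -8164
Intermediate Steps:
f = 2 (f = 4 - 2 = 2)
Z = 13 (Z = 9 + 4 = 13)
a = -27/2 (a = -4 + (3/(-1) + 13/(-2)) = -4 + (3*(-1) + 13*(-1/2)) = -4 + (-3 - 13/2) = -4 - 19/2 = -27/2 ≈ -13.500)
n(V) = -23/2 + V (n(V) = (V - 27/2) + 2 = (-27/2 + V) + 2 = -23/2 + V)
n(X(-1*(-5)))*1256 = (-23/2 - 1*(-5))*1256 = (-23/2 + 5)*1256 = -13/2*1256 = -8164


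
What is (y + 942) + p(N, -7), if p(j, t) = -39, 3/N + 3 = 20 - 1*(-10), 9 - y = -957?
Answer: 1869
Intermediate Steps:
y = 966 (y = 9 - 1*(-957) = 9 + 957 = 966)
N = ⅑ (N = 3/(-3 + (20 - 1*(-10))) = 3/(-3 + (20 + 10)) = 3/(-3 + 30) = 3/27 = 3*(1/27) = ⅑ ≈ 0.11111)
(y + 942) + p(N, -7) = (966 + 942) - 39 = 1908 - 39 = 1869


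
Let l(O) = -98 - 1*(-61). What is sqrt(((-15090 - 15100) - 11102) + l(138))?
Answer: I*sqrt(41329) ≈ 203.3*I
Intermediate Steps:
l(O) = -37 (l(O) = -98 + 61 = -37)
sqrt(((-15090 - 15100) - 11102) + l(138)) = sqrt(((-15090 - 15100) - 11102) - 37) = sqrt((-30190 - 11102) - 37) = sqrt(-41292 - 37) = sqrt(-41329) = I*sqrt(41329)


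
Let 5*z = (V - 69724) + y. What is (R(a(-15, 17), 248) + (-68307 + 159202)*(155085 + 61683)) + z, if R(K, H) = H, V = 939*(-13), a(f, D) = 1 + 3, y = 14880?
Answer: 98515570989/5 ≈ 1.9703e+10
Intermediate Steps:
a(f, D) = 4
V = -12207
z = -67051/5 (z = ((-12207 - 69724) + 14880)/5 = (-81931 + 14880)/5 = (⅕)*(-67051) = -67051/5 ≈ -13410.)
(R(a(-15, 17), 248) + (-68307 + 159202)*(155085 + 61683)) + z = (248 + (-68307 + 159202)*(155085 + 61683)) - 67051/5 = (248 + 90895*216768) - 67051/5 = (248 + 19703127360) - 67051/5 = 19703127608 - 67051/5 = 98515570989/5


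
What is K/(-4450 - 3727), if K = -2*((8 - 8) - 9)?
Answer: -18/8177 ≈ -0.0022013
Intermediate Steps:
K = 18 (K = -2*(0 - 9) = -2*(-9) = 18)
K/(-4450 - 3727) = 18/(-4450 - 3727) = 18/(-8177) = 18*(-1/8177) = -18/8177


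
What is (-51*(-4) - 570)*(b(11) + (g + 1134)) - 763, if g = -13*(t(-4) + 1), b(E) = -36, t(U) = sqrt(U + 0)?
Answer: -397873 + 9516*I ≈ -3.9787e+5 + 9516.0*I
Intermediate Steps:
t(U) = sqrt(U)
g = -13 - 26*I (g = -13*(sqrt(-4) + 1) = -13*(2*I + 1) = -13*(1 + 2*I) = -13 - 26*I ≈ -13.0 - 26.0*I)
(-51*(-4) - 570)*(b(11) + (g + 1134)) - 763 = (-51*(-4) - 570)*(-36 + ((-13 - 26*I) + 1134)) - 763 = (204 - 570)*(-36 + (1121 - 26*I)) - 763 = -366*(1085 - 26*I) - 763 = (-397110 + 9516*I) - 763 = -397873 + 9516*I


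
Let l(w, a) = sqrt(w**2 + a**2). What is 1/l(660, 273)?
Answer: sqrt(56681)/170043 ≈ 0.0014001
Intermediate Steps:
l(w, a) = sqrt(a**2 + w**2)
1/l(660, 273) = 1/(sqrt(273**2 + 660**2)) = 1/(sqrt(74529 + 435600)) = 1/(sqrt(510129)) = 1/(3*sqrt(56681)) = sqrt(56681)/170043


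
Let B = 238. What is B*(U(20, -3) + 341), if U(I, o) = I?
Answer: 85918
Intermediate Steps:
B*(U(20, -3) + 341) = 238*(20 + 341) = 238*361 = 85918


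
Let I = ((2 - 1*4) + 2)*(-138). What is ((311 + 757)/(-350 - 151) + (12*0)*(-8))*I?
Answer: 0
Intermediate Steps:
I = 0 (I = ((2 - 4) + 2)*(-138) = (-2 + 2)*(-138) = 0*(-138) = 0)
((311 + 757)/(-350 - 151) + (12*0)*(-8))*I = ((311 + 757)/(-350 - 151) + (12*0)*(-8))*0 = (1068/(-501) + 0*(-8))*0 = (1068*(-1/501) + 0)*0 = (-356/167 + 0)*0 = -356/167*0 = 0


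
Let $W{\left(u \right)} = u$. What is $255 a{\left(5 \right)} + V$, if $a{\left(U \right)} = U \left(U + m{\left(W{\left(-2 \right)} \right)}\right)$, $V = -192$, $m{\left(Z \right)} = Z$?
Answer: $3633$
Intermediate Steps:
$a{\left(U \right)} = U \left(-2 + U\right)$ ($a{\left(U \right)} = U \left(U - 2\right) = U \left(-2 + U\right)$)
$255 a{\left(5 \right)} + V = 255 \cdot 5 \left(-2 + 5\right) - 192 = 255 \cdot 5 \cdot 3 - 192 = 255 \cdot 15 - 192 = 3825 - 192 = 3633$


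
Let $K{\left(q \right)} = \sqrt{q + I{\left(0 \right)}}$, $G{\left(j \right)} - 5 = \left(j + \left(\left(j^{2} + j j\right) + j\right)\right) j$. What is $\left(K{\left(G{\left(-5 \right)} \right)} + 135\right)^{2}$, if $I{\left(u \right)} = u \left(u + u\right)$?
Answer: $\left(135 + i \sqrt{195}\right)^{2} \approx 18030.0 + 3770.3 i$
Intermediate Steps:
$G{\left(j \right)} = 5 + j \left(2 j + 2 j^{2}\right)$ ($G{\left(j \right)} = 5 + \left(j + \left(\left(j^{2} + j j\right) + j\right)\right) j = 5 + \left(j + \left(\left(j^{2} + j^{2}\right) + j\right)\right) j = 5 + \left(j + \left(2 j^{2} + j\right)\right) j = 5 + \left(j + \left(j + 2 j^{2}\right)\right) j = 5 + \left(2 j + 2 j^{2}\right) j = 5 + j \left(2 j + 2 j^{2}\right)$)
$I{\left(u \right)} = 2 u^{2}$ ($I{\left(u \right)} = u 2 u = 2 u^{2}$)
$K{\left(q \right)} = \sqrt{q}$ ($K{\left(q \right)} = \sqrt{q + 2 \cdot 0^{2}} = \sqrt{q + 2 \cdot 0} = \sqrt{q + 0} = \sqrt{q}$)
$\left(K{\left(G{\left(-5 \right)} \right)} + 135\right)^{2} = \left(\sqrt{5 + 2 \left(-5\right)^{2} + 2 \left(-5\right)^{3}} + 135\right)^{2} = \left(\sqrt{5 + 2 \cdot 25 + 2 \left(-125\right)} + 135\right)^{2} = \left(\sqrt{5 + 50 - 250} + 135\right)^{2} = \left(\sqrt{-195} + 135\right)^{2} = \left(i \sqrt{195} + 135\right)^{2} = \left(135 + i \sqrt{195}\right)^{2}$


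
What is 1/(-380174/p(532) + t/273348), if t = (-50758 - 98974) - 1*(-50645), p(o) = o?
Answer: -12118428/8664376403 ≈ -0.0013986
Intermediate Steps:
t = -99087 (t = -149732 + 50645 = -99087)
1/(-380174/p(532) + t/273348) = 1/(-380174/532 - 99087/273348) = 1/(-380174*1/532 - 99087*1/273348) = 1/(-190087/266 - 33029/91116) = 1/(-8664376403/12118428) = -12118428/8664376403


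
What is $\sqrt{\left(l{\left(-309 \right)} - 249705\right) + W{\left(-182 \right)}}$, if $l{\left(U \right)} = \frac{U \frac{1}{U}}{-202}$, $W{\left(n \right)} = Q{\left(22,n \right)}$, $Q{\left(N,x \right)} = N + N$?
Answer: $\frac{i \sqrt{10187167646}}{202} \approx 499.66 i$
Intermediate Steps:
$Q{\left(N,x \right)} = 2 N$
$W{\left(n \right)} = 44$ ($W{\left(n \right)} = 2 \cdot 22 = 44$)
$l{\left(U \right)} = - \frac{1}{202}$ ($l{\left(U \right)} = 1 \left(- \frac{1}{202}\right) = - \frac{1}{202}$)
$\sqrt{\left(l{\left(-309 \right)} - 249705\right) + W{\left(-182 \right)}} = \sqrt{\left(- \frac{1}{202} - 249705\right) + 44} = \sqrt{- \frac{50440411}{202} + 44} = \sqrt{- \frac{50431523}{202}} = \frac{i \sqrt{10187167646}}{202}$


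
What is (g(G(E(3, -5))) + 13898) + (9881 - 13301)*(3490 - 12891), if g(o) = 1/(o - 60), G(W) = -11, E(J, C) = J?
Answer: 2283737577/71 ≈ 3.2165e+7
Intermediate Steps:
g(o) = 1/(-60 + o)
(g(G(E(3, -5))) + 13898) + (9881 - 13301)*(3490 - 12891) = (1/(-60 - 11) + 13898) + (9881 - 13301)*(3490 - 12891) = (1/(-71) + 13898) - 3420*(-9401) = (-1/71 + 13898) + 32151420 = 986757/71 + 32151420 = 2283737577/71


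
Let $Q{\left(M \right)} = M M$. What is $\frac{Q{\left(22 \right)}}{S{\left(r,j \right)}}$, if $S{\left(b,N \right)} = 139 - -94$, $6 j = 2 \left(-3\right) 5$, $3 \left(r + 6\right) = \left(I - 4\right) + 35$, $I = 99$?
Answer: $\frac{484}{233} \approx 2.0773$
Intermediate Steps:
$Q{\left(M \right)} = M^{2}$
$r = \frac{112}{3}$ ($r = -6 + \frac{\left(99 - 4\right) + 35}{3} = -6 + \frac{95 + 35}{3} = -6 + \frac{1}{3} \cdot 130 = -6 + \frac{130}{3} = \frac{112}{3} \approx 37.333$)
$j = -5$ ($j = \frac{2 \left(-3\right) 5}{6} = \frac{\left(-6\right) 5}{6} = \frac{1}{6} \left(-30\right) = -5$)
$S{\left(b,N \right)} = 233$ ($S{\left(b,N \right)} = 139 + 94 = 233$)
$\frac{Q{\left(22 \right)}}{S{\left(r,j \right)}} = \frac{22^{2}}{233} = 484 \cdot \frac{1}{233} = \frac{484}{233}$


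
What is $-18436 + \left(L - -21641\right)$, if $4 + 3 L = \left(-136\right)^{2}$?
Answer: $9369$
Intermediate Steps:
$L = 6164$ ($L = - \frac{4}{3} + \frac{\left(-136\right)^{2}}{3} = - \frac{4}{3} + \frac{1}{3} \cdot 18496 = - \frac{4}{3} + \frac{18496}{3} = 6164$)
$-18436 + \left(L - -21641\right) = -18436 + \left(6164 - -21641\right) = -18436 + \left(6164 + 21641\right) = -18436 + 27805 = 9369$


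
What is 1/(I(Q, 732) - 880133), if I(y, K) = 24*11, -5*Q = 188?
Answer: -1/879869 ≈ -1.1365e-6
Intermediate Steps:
Q = -188/5 (Q = -⅕*188 = -188/5 ≈ -37.600)
I(y, K) = 264
1/(I(Q, 732) - 880133) = 1/(264 - 880133) = 1/(-879869) = -1/879869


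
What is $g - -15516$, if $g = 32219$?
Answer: $47735$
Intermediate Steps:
$g - -15516 = 32219 - -15516 = 32219 + 15516 = 47735$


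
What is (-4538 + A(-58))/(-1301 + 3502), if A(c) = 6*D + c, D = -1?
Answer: -4602/2201 ≈ -2.0909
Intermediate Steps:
A(c) = -6 + c (A(c) = 6*(-1) + c = -6 + c)
(-4538 + A(-58))/(-1301 + 3502) = (-4538 + (-6 - 58))/(-1301 + 3502) = (-4538 - 64)/2201 = -4602*1/2201 = -4602/2201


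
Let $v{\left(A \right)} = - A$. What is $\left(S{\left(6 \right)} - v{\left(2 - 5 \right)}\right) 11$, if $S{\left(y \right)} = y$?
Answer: $33$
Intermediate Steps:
$\left(S{\left(6 \right)} - v{\left(2 - 5 \right)}\right) 11 = \left(6 - - (2 - 5)\right) 11 = \left(6 - \left(-1\right) \left(-3\right)\right) 11 = \left(6 - 3\right) 11 = 3 \cdot 11 = 33$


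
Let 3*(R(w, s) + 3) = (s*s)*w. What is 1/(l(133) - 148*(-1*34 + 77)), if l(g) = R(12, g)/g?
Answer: -133/775659 ≈ -0.00017147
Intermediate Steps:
R(w, s) = -3 + w*s**2/3 (R(w, s) = -3 + ((s*s)*w)/3 = -3 + (s**2*w)/3 = -3 + (w*s**2)/3 = -3 + w*s**2/3)
l(g) = (-3 + 4*g**2)/g (l(g) = (-3 + (1/3)*12*g**2)/g = (-3 + 4*g**2)/g)
1/(l(133) - 148*(-1*34 + 77)) = 1/((-3/133 + 4*133) - 148*(-1*34 + 77)) = 1/((-3*1/133 + 532) - 148*(-34 + 77)) = 1/((-3/133 + 532) - 148*43) = 1/(70753/133 - 6364) = 1/(-775659/133) = -133/775659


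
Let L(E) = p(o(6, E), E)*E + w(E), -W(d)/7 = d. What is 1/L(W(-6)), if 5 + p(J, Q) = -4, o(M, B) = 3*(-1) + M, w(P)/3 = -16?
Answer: -1/426 ≈ -0.0023474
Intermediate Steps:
w(P) = -48 (w(P) = 3*(-16) = -48)
o(M, B) = -3 + M
p(J, Q) = -9 (p(J, Q) = -5 - 4 = -9)
W(d) = -7*d
L(E) = -48 - 9*E (L(E) = -9*E - 48 = -48 - 9*E)
1/L(W(-6)) = 1/(-48 - (-63)*(-6)) = 1/(-48 - 9*42) = 1/(-48 - 378) = 1/(-426) = -1/426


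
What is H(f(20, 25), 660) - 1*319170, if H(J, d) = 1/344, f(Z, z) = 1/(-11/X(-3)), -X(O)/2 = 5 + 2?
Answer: -109794479/344 ≈ -3.1917e+5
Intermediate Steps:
X(O) = -14 (X(O) = -2*(5 + 2) = -2*7 = -14)
f(Z, z) = 14/11 (f(Z, z) = 1/(-11/(-14)) = 1/(-11*(-1/14)) = 1/(11/14) = 14/11)
H(J, d) = 1/344
H(f(20, 25), 660) - 1*319170 = 1/344 - 1*319170 = 1/344 - 319170 = -109794479/344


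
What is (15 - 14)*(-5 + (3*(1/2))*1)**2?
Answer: 49/4 ≈ 12.250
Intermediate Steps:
(15 - 14)*(-5 + (3*(1/2))*1)**2 = 1*(-5 + (3*(1*(1/2)))*1)**2 = 1*(-5 + (3*(1/2))*1)**2 = 1*(-5 + (3/2)*1)**2 = 1*(-5 + 3/2)**2 = 1*(-7/2)**2 = 1*(49/4) = 49/4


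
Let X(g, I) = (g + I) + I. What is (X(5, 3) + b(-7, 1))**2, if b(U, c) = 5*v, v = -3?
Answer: 16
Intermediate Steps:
X(g, I) = g + 2*I (X(g, I) = (I + g) + I = g + 2*I)
b(U, c) = -15 (b(U, c) = 5*(-3) = -15)
(X(5, 3) + b(-7, 1))**2 = ((5 + 2*3) - 15)**2 = ((5 + 6) - 15)**2 = (11 - 15)**2 = (-4)**2 = 16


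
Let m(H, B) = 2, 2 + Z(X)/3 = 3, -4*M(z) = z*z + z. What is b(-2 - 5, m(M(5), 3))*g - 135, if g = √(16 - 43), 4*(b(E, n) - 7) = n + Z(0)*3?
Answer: -135 + 117*I*√3/4 ≈ -135.0 + 50.662*I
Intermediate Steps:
M(z) = -z/4 - z²/4 (M(z) = -(z*z + z)/4 = -(z² + z)/4 = -(z + z²)/4 = -z/4 - z²/4)
Z(X) = 3 (Z(X) = -6 + 3*3 = -6 + 9 = 3)
b(E, n) = 37/4 + n/4 (b(E, n) = 7 + (n + 3*3)/4 = 7 + (n + 9)/4 = 7 + (9 + n)/4 = 7 + (9/4 + n/4) = 37/4 + n/4)
g = 3*I*√3 (g = √(-27) = 3*I*√3 ≈ 5.1962*I)
b(-2 - 5, m(M(5), 3))*g - 135 = (37/4 + (¼)*2)*(3*I*√3) - 135 = (37/4 + ½)*(3*I*√3) - 135 = 39*(3*I*√3)/4 - 135 = 117*I*√3/4 - 135 = -135 + 117*I*√3/4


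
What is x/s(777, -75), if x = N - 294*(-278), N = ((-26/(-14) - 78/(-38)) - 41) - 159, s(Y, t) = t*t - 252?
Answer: 10844276/714609 ≈ 15.175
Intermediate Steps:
s(Y, t) = -252 + t**2 (s(Y, t) = t**2 - 252 = -252 + t**2)
N = -26080/133 (N = ((-26*(-1/14) - 78*(-1/38)) - 41) - 159 = ((13/7 + 39/19) - 41) - 159 = (520/133 - 41) - 159 = -4933/133 - 159 = -26080/133 ≈ -196.09)
x = 10844276/133 (x = -26080/133 - 294*(-278) = -26080/133 + 81732 = 10844276/133 ≈ 81536.)
x/s(777, -75) = 10844276/(133*(-252 + (-75)**2)) = 10844276/(133*(-252 + 5625)) = (10844276/133)/5373 = (10844276/133)*(1/5373) = 10844276/714609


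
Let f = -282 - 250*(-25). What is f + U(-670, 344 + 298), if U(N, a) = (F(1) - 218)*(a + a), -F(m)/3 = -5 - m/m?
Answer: -250832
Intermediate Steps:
F(m) = 18 (F(m) = -3*(-5 - m/m) = -3*(-5 - 1*1) = -3*(-5 - 1) = -3*(-6) = 18)
U(N, a) = -400*a (U(N, a) = (18 - 218)*(a + a) = -400*a)
f = 5968 (f = -282 + 6250 = 5968)
f + U(-670, 344 + 298) = 5968 - 400*(344 + 298) = 5968 - 400*642 = 5968 - 256800 = -250832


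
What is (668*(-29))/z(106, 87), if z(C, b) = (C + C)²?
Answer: -4843/11236 ≈ -0.43103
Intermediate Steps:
z(C, b) = 4*C² (z(C, b) = (2*C)² = 4*C²)
(668*(-29))/z(106, 87) = (668*(-29))/((4*106²)) = -19372/(4*11236) = -19372/44944 = -19372*1/44944 = -4843/11236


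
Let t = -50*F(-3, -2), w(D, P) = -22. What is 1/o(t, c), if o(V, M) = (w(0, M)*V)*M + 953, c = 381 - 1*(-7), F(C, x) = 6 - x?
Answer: 1/3415353 ≈ 2.9280e-7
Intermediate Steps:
c = 388 (c = 381 + 7 = 388)
t = -400 (t = -50*(6 - 1*(-2)) = -50*(6 + 2) = -50*8 = -400)
o(V, M) = 953 - 22*M*V (o(V, M) = (-22*V)*M + 953 = -22*M*V + 953 = 953 - 22*M*V)
1/o(t, c) = 1/(953 - 22*388*(-400)) = 1/(953 + 3414400) = 1/3415353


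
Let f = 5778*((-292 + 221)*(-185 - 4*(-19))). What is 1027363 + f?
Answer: 45743305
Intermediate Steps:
f = 44715942 (f = 5778*(-71*(-185 + 76)) = 5778*(-71*(-109)) = 5778*7739 = 44715942)
1027363 + f = 1027363 + 44715942 = 45743305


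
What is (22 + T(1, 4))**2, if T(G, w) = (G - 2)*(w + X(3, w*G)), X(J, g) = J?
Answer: 225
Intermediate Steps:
T(G, w) = (-2 + G)*(3 + w) (T(G, w) = (G - 2)*(w + 3) = (-2 + G)*(3 + w))
(22 + T(1, 4))**2 = (22 + (-6 - 2*4 + 3*1 + 1*4))**2 = (22 + (-6 - 8 + 3 + 4))**2 = (22 - 7)**2 = 15**2 = 225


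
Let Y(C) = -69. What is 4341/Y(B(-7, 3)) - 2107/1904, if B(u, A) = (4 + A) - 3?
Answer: -400507/6256 ≈ -64.020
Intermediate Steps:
B(u, A) = 1 + A
4341/Y(B(-7, 3)) - 2107/1904 = 4341/(-69) - 2107/1904 = 4341*(-1/69) - 2107*1/1904 = -1447/23 - 301/272 = -400507/6256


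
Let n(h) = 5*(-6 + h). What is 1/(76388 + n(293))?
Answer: 1/77823 ≈ 1.2850e-5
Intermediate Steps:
n(h) = -30 + 5*h
1/(76388 + n(293)) = 1/(76388 + (-30 + 5*293)) = 1/(76388 + (-30 + 1465)) = 1/(76388 + 1435) = 1/77823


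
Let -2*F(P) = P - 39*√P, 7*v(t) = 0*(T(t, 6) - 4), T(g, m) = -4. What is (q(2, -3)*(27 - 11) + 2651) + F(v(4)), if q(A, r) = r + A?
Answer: 2635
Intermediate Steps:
q(A, r) = A + r
v(t) = 0 (v(t) = (0*(-4 - 4))/7 = (0*(-8))/7 = (⅐)*0 = 0)
F(P) = -P/2 + 39*√P/2 (F(P) = -(P - 39*√P)/2 = -P/2 + 39*√P/2)
(q(2, -3)*(27 - 11) + 2651) + F(v(4)) = ((2 - 3)*(27 - 11) + 2651) + (-½*0 + 39*√0/2) = (-1*16 + 2651) + (0 + (39/2)*0) = (-16 + 2651) + (0 + 0) = 2635 + 0 = 2635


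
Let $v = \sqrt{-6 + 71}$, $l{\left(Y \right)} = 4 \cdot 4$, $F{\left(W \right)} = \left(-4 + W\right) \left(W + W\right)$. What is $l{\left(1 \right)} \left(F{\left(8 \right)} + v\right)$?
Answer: $1024 + 16 \sqrt{65} \approx 1153.0$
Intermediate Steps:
$F{\left(W \right)} = 2 W \left(-4 + W\right)$ ($F{\left(W \right)} = \left(-4 + W\right) 2 W = 2 W \left(-4 + W\right)$)
$l{\left(Y \right)} = 16$
$v = \sqrt{65} \approx 8.0623$
$l{\left(1 \right)} \left(F{\left(8 \right)} + v\right) = 16 \left(2 \cdot 8 \left(-4 + 8\right) + \sqrt{65}\right) = 16 \left(2 \cdot 8 \cdot 4 + \sqrt{65}\right) = 16 \left(64 + \sqrt{65}\right) = 1024 + 16 \sqrt{65}$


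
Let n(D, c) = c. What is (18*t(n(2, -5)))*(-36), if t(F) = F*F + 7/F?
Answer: -76464/5 ≈ -15293.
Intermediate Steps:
t(F) = F**2 + 7/F
(18*t(n(2, -5)))*(-36) = (18*((7 + (-5)**3)/(-5)))*(-36) = (18*(-(7 - 125)/5))*(-36) = (18*(-1/5*(-118)))*(-36) = (18*(118/5))*(-36) = (2124/5)*(-36) = -76464/5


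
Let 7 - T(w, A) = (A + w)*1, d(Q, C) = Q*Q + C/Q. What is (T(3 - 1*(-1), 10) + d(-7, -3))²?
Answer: 88209/49 ≈ 1800.2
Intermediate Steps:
d(Q, C) = Q² + C/Q
T(w, A) = 7 - A - w (T(w, A) = 7 - (A + w) = 7 + (-A - w) = 7 - A - w)
(T(3 - 1*(-1), 10) + d(-7, -3))² = ((7 - 1*10 - (3 - 1*(-1))) + (-3 + (-7)³)/(-7))² = ((7 - 10 - (3 + 1)) - (-3 - 343)/7)² = ((7 - 10 - 1*4) - ⅐*(-346))² = ((7 - 10 - 4) + 346/7)² = (-7 + 346/7)² = (297/7)² = 88209/49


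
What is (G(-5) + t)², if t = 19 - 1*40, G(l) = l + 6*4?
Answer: 4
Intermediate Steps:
G(l) = 24 + l (G(l) = l + 24 = 24 + l)
t = -21 (t = 19 - 40 = -21)
(G(-5) + t)² = ((24 - 5) - 21)² = (19 - 21)² = (-2)² = 4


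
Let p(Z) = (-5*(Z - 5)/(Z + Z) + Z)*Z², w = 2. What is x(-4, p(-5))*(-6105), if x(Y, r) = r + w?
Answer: 1514040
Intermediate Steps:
p(Z) = Z²*(Z - 5*(-5 + Z)/(2*Z)) (p(Z) = (-5*(-5 + Z)/(2*Z) + Z)*Z² = (Z - 5*(-5 + Z)/(2*Z))*Z² = Z²*(Z - 5*(-5 + Z)/(2*Z)))
x(Y, r) = 2 + r (x(Y, r) = r + 2 = 2 + r)
x(-4, p(-5))*(-6105) = (2 + (½)*(-5)*(25 - 5*(-5) + 2*(-5)²))*(-6105) = (2 + (½)*(-5)*(25 + 25 + 2*25))*(-6105) = (2 + (½)*(-5)*(25 + 25 + 50))*(-6105) = (2 + (½)*(-5)*100)*(-6105) = (2 - 250)*(-6105) = -248*(-6105) = 1514040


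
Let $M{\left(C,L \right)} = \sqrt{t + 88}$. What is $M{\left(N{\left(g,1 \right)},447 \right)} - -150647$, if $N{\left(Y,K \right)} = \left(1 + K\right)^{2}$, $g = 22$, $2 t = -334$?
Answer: $150647 + i \sqrt{79} \approx 1.5065 \cdot 10^{5} + 8.8882 i$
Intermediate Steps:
$t = -167$ ($t = \frac{1}{2} \left(-334\right) = -167$)
$M{\left(C,L \right)} = i \sqrt{79}$ ($M{\left(C,L \right)} = \sqrt{-167 + 88} = \sqrt{-79} = i \sqrt{79}$)
$M{\left(N{\left(g,1 \right)},447 \right)} - -150647 = i \sqrt{79} - -150647 = i \sqrt{79} + 150647 = 150647 + i \sqrt{79}$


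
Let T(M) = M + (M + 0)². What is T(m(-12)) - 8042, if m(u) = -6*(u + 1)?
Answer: -3620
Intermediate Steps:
m(u) = -6 - 6*u (m(u) = -6*(1 + u) = -6 - 6*u)
T(M) = M + M²
T(m(-12)) - 8042 = (-6 - 6*(-12))*(1 + (-6 - 6*(-12))) - 8042 = (-6 + 72)*(1 + (-6 + 72)) - 8042 = 66*(1 + 66) - 8042 = 66*67 - 8042 = 4422 - 8042 = -3620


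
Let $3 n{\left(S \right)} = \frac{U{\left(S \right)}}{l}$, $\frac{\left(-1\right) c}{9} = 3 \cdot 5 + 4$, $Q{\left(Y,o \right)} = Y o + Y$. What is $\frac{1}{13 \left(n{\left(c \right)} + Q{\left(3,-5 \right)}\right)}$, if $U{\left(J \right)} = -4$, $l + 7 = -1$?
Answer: $- \frac{6}{923} \approx -0.0065005$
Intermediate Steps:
$l = -8$ ($l = -7 - 1 = -8$)
$Q{\left(Y,o \right)} = Y + Y o$
$c = -171$ ($c = - 9 \left(3 \cdot 5 + 4\right) = - 9 \left(15 + 4\right) = \left(-9\right) 19 = -171$)
$n{\left(S \right)} = \frac{1}{6}$ ($n{\left(S \right)} = \frac{\left(-4\right) \frac{1}{-8}}{3} = \frac{\left(-4\right) \left(- \frac{1}{8}\right)}{3} = \frac{1}{3} \cdot \frac{1}{2} = \frac{1}{6}$)
$\frac{1}{13 \left(n{\left(c \right)} + Q{\left(3,-5 \right)}\right)} = \frac{1}{13 \left(\frac{1}{6} + 3 \left(1 - 5\right)\right)} = \frac{1}{13 \left(\frac{1}{6} + 3 \left(-4\right)\right)} = \frac{1}{13 \left(\frac{1}{6} - 12\right)} = \frac{1}{13 \left(- \frac{71}{6}\right)} = \frac{1}{- \frac{923}{6}} = - \frac{6}{923}$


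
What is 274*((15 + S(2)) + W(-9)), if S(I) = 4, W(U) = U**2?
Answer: 27400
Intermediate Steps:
274*((15 + S(2)) + W(-9)) = 274*((15 + 4) + (-9)**2) = 274*(19 + 81) = 274*100 = 27400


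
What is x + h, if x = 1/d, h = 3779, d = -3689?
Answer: 13940730/3689 ≈ 3779.0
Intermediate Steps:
x = -1/3689 (x = 1/(-3689) = -1/3689 ≈ -0.00027108)
x + h = -1/3689 + 3779 = 13940730/3689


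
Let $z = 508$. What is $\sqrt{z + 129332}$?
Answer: $4 \sqrt{8115} \approx 360.33$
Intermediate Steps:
$\sqrt{z + 129332} = \sqrt{508 + 129332} = \sqrt{129840} = 4 \sqrt{8115}$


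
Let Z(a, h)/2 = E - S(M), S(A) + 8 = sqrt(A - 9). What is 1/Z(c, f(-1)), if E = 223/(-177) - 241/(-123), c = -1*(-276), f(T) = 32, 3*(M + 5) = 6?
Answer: 12726359/256534334 + 5851561*I*sqrt(3)/513068668 ≈ 0.049609 + 0.019754*I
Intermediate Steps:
M = -3 (M = -5 + (1/3)*6 = -5 + 2 = -3)
c = 276
E = 1692/2419 (E = 223*(-1/177) - 241*(-1/123) = -223/177 + 241/123 = 1692/2419 ≈ 0.69946)
S(A) = -8 + sqrt(-9 + A) (S(A) = -8 + sqrt(A - 9) = -8 + sqrt(-9 + A))
Z(a, h) = 42088/2419 - 4*I*sqrt(3) (Z(a, h) = 2*(1692/2419 - (-8 + sqrt(-9 - 3))) = 2*(1692/2419 - (-8 + sqrt(-12))) = 2*(1692/2419 - (-8 + 2*I*sqrt(3))) = 2*(1692/2419 + (8 - 2*I*sqrt(3))) = 2*(21044/2419 - 2*I*sqrt(3)) = 42088/2419 - 4*I*sqrt(3))
1/Z(c, f(-1)) = 1/(42088/2419 - 4*I*sqrt(3))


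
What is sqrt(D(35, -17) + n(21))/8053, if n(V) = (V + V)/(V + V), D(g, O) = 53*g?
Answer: 8*sqrt(29)/8053 ≈ 0.0053497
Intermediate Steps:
n(V) = 1 (n(V) = (2*V)/((2*V)) = (2*V)*(1/(2*V)) = 1)
sqrt(D(35, -17) + n(21))/8053 = sqrt(53*35 + 1)/8053 = sqrt(1855 + 1)*(1/8053) = sqrt(1856)*(1/8053) = (8*sqrt(29))*(1/8053) = 8*sqrt(29)/8053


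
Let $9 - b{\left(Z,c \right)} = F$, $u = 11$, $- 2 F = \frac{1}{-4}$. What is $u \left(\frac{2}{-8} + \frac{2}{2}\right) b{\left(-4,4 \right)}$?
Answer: $\frac{2343}{32} \approx 73.219$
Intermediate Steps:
$F = \frac{1}{8}$ ($F = - \frac{1}{2 \left(-4\right)} = \left(- \frac{1}{2}\right) \left(- \frac{1}{4}\right) = \frac{1}{8} \approx 0.125$)
$b{\left(Z,c \right)} = \frac{71}{8}$ ($b{\left(Z,c \right)} = 9 - \frac{1}{8} = \frac{71}{8}$)
$u \left(\frac{2}{-8} + \frac{2}{2}\right) b{\left(-4,4 \right)} = 11 \left(\frac{2}{-8} + \frac{2}{2}\right) \frac{71}{8} = 11 \left(2 \left(- \frac{1}{8}\right) + 2 \cdot \frac{1}{2}\right) \frac{71}{8} = 11 \left(- \frac{1}{4} + 1\right) \frac{71}{8} = 11 \cdot \frac{3}{4} \cdot \frac{71}{8} = \frac{33}{4} \cdot \frac{71}{8} = \frac{2343}{32}$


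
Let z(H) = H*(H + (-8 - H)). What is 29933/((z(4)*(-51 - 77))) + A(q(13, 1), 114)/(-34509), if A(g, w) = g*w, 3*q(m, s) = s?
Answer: 1032802249/141348864 ≈ 7.3068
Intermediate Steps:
q(m, s) = s/3
z(H) = -8*H (z(H) = H*(-8) = -8*H)
29933/((z(4)*(-51 - 77))) + A(q(13, 1), 114)/(-34509) = 29933/(((-8*4)*(-51 - 77))) + (((1/3)*1)*114)/(-34509) = 29933/((-32*(-128))) + ((1/3)*114)*(-1/34509) = 29933/4096 + 38*(-1/34509) = 29933*(1/4096) - 38/34509 = 29933/4096 - 38/34509 = 1032802249/141348864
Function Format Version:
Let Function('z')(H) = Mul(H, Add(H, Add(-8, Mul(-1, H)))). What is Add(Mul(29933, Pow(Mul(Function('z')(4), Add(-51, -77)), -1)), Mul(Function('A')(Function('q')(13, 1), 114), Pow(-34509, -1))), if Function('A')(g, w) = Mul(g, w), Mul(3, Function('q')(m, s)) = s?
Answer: Rational(1032802249, 141348864) ≈ 7.3068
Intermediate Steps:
Function('q')(m, s) = Mul(Rational(1, 3), s)
Function('z')(H) = Mul(-8, H) (Function('z')(H) = Mul(H, -8) = Mul(-8, H))
Add(Mul(29933, Pow(Mul(Function('z')(4), Add(-51, -77)), -1)), Mul(Function('A')(Function('q')(13, 1), 114), Pow(-34509, -1))) = Add(Mul(29933, Pow(Mul(Mul(-8, 4), Add(-51, -77)), -1)), Mul(Mul(Mul(Rational(1, 3), 1), 114), Pow(-34509, -1))) = Add(Mul(29933, Pow(Mul(-32, -128), -1)), Mul(Mul(Rational(1, 3), 114), Rational(-1, 34509))) = Add(Mul(29933, Pow(4096, -1)), Mul(38, Rational(-1, 34509))) = Add(Mul(29933, Rational(1, 4096)), Rational(-38, 34509)) = Add(Rational(29933, 4096), Rational(-38, 34509)) = Rational(1032802249, 141348864)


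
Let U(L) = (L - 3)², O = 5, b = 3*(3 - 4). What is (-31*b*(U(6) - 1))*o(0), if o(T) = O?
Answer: 3720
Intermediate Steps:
b = -3 (b = 3*(-1) = -3)
U(L) = (-3 + L)²
o(T) = 5
(-31*b*(U(6) - 1))*o(0) = -(-93)*((-3 + 6)² - 1)*5 = -(-93)*(3² - 1)*5 = -(-93)*(9 - 1)*5 = -(-93)*8*5 = -31*(-24)*5 = 744*5 = 3720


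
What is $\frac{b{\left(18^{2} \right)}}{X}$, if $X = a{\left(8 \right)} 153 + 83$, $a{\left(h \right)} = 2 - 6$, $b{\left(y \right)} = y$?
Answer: $- \frac{324}{529} \approx -0.61248$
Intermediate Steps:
$a{\left(h \right)} = -4$ ($a{\left(h \right)} = 2 - 6 = -4$)
$X = -529$ ($X = \left(-4\right) 153 + 83 = -612 + 83 = -529$)
$\frac{b{\left(18^{2} \right)}}{X} = \frac{18^{2}}{-529} = 324 \left(- \frac{1}{529}\right) = - \frac{324}{529}$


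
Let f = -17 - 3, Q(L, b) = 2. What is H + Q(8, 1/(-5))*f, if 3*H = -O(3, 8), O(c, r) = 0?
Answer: -40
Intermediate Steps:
H = 0 (H = (-1*0)/3 = (⅓)*0 = 0)
f = -20
H + Q(8, 1/(-5))*f = 0 + 2*(-20) = 0 - 40 = -40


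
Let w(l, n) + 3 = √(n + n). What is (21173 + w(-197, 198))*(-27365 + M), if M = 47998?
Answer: 436800610 + 123798*√11 ≈ 4.3721e+8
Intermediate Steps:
w(l, n) = -3 + √2*√n (w(l, n) = -3 + √(n + n) = -3 + √(2*n) = -3 + √2*√n)
(21173 + w(-197, 198))*(-27365 + M) = (21173 + (-3 + √2*√198))*(-27365 + 47998) = (21173 + (-3 + √2*(3*√22)))*20633 = (21173 + (-3 + 6*√11))*20633 = (21170 + 6*√11)*20633 = 436800610 + 123798*√11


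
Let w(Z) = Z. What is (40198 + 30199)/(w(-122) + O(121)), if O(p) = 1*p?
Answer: -70397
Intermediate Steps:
O(p) = p
(40198 + 30199)/(w(-122) + O(121)) = (40198 + 30199)/(-122 + 121) = 70397/(-1) = 70397*(-1) = -70397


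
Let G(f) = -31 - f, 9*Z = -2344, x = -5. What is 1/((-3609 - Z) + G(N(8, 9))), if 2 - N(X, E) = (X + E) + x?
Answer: -9/30326 ≈ -0.00029678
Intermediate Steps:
N(X, E) = 7 - E - X (N(X, E) = 2 - ((X + E) - 5) = 2 - ((E + X) - 5) = 2 - (-5 + E + X) = 2 + (5 - E - X) = 7 - E - X)
Z = -2344/9 (Z = (1/9)*(-2344) = -2344/9 ≈ -260.44)
1/((-3609 - Z) + G(N(8, 9))) = 1/((-3609 - 1*(-2344/9)) + (-31 - (7 - 1*9 - 1*8))) = 1/((-3609 + 2344/9) + (-31 - (7 - 9 - 8))) = 1/(-30137/9 + (-31 - 1*(-10))) = 1/(-30137/9 + (-31 + 10)) = 1/(-30137/9 - 21) = 1/(-30326/9) = -9/30326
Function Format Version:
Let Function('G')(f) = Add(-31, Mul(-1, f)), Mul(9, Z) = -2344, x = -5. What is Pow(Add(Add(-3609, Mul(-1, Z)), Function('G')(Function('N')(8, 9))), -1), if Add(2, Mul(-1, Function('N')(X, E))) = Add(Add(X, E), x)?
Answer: Rational(-9, 30326) ≈ -0.00029678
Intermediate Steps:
Function('N')(X, E) = Add(7, Mul(-1, E), Mul(-1, X)) (Function('N')(X, E) = Add(2, Mul(-1, Add(Add(X, E), -5))) = Add(2, Mul(-1, Add(Add(E, X), -5))) = Add(2, Mul(-1, Add(-5, E, X))) = Add(2, Add(5, Mul(-1, E), Mul(-1, X))) = Add(7, Mul(-1, E), Mul(-1, X)))
Z = Rational(-2344, 9) (Z = Mul(Rational(1, 9), -2344) = Rational(-2344, 9) ≈ -260.44)
Pow(Add(Add(-3609, Mul(-1, Z)), Function('G')(Function('N')(8, 9))), -1) = Pow(Add(Add(-3609, Mul(-1, Rational(-2344, 9))), Add(-31, Mul(-1, Add(7, Mul(-1, 9), Mul(-1, 8))))), -1) = Pow(Add(Add(-3609, Rational(2344, 9)), Add(-31, Mul(-1, Add(7, -9, -8)))), -1) = Pow(Add(Rational(-30137, 9), Add(-31, Mul(-1, -10))), -1) = Pow(Add(Rational(-30137, 9), Add(-31, 10)), -1) = Pow(Add(Rational(-30137, 9), -21), -1) = Pow(Rational(-30326, 9), -1) = Rational(-9, 30326)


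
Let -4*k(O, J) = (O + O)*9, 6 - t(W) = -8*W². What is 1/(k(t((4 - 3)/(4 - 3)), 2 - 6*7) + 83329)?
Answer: 1/83266 ≈ 1.2010e-5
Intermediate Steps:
t(W) = 6 + 8*W² (t(W) = 6 - (-8)*W² = 6 + 8*W²)
k(O, J) = -9*O/2 (k(O, J) = -(O + O)*9/4 = -2*O*9/4 = -9*O/2)
1/(k(t((4 - 3)/(4 - 3)), 2 - 6*7) + 83329) = 1/(-9*(6 + 8*((4 - 3)/(4 - 3))²)/2 + 83329) = 1/(-9*(6 + 8*(1/1)²)/2 + 83329) = 1/(-9*(6 + 8*(1*1)²)/2 + 83329) = 1/(-9*(6 + 8*1²)/2 + 83329) = 1/(-9*(6 + 8*1)/2 + 83329) = 1/(-9*(6 + 8)/2 + 83329) = 1/(-9/2*14 + 83329) = 1/(-63 + 83329) = 1/83266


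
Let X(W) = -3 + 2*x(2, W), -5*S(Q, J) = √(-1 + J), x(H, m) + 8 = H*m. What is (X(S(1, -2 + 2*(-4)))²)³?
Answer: 524250164849/15625 + 34741242056*I*√11/3125 ≈ 3.3552e+7 + 3.6872e+7*I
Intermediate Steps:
x(H, m) = -8 + H*m
S(Q, J) = -√(-1 + J)/5
X(W) = -19 + 4*W (X(W) = -3 + 2*(-8 + 2*W) = -3 + (-16 + 4*W) = -19 + 4*W)
(X(S(1, -2 + 2*(-4)))²)³ = ((-19 + 4*(-√(-1 + (-2 + 2*(-4)))/5))²)³ = ((-19 + 4*(-√(-1 + (-2 - 8))/5))²)³ = ((-19 + 4*(-√(-1 - 10)/5))²)³ = ((-19 + 4*(-I*√11/5))²)³ = ((-19 - 4*I*√11/5)²)³ = (-19 - 4*I*√11/5)⁶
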